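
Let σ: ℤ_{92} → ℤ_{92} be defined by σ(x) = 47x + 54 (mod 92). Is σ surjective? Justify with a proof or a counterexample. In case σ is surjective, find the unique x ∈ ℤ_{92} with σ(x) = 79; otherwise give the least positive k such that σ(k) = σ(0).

71

Since gcd(47, 92) = 1, 47 is invertible modulo 92. Euclid's algorithm: 92 = 1·47 + 45, 47 = 1·45 + 2, 45 = 22·2 + 1; back-substituting gives 1 = 47·47 − 24·92, so 47⁻¹ ≡ 47 (mod 92).
Then y ↦ 47(y − 54) is a two-sided inverse to σ, so every y ∈ ℤ_{92} has a preimage.
Therefore σ is surjective.
Since σ is surjective, we find σ⁻¹(79): we need 47x ≡ 79 − 54 ≡ 25 (mod 92). Using 47⁻¹ = 47: x ≡ 47·25 = 1175 = 12·92 + 71, so x = 71.
Check: σ(71) = 47·71 + 54 = 3391 = 36·92 + 79 ≡ 79 (mod 92).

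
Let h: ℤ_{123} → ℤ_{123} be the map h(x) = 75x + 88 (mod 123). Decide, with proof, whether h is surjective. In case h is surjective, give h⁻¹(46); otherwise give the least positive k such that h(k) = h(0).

Since gcd(75, 123) = 3, we have 75x ≡ 0 (mod 3) for all x, so h(x) ≡ 1 (mod 3).
But 0 ≢ 1 (mod 3), so 0 ∈ ℤ_{123} has no preimage. Thus h is not surjective.
Since h is not surjective, we find the least positive k with h(k) = h(0): this means 75k ≡ 0 (mod 123), i.e. 123 ∣ 75k. Since gcd(75, 123) = 3, dividing through by 3 this holds exactly when 41 ∣ 25k, and as gcd(25, 41) = 1, exactly when 41 ∣ k.
The smallest positive such k is 41.

41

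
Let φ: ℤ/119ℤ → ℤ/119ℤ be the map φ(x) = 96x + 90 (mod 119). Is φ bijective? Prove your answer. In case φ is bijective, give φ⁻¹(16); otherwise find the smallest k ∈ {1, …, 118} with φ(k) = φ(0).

If φ(a) = φ(b), then 96a ≡ 96b (mod 119). Because gcd(96, 119) = 1, we may cancel 96 to get a ≡ b (mod 119).
We now compute 96⁻¹ mod 119 explicitly. Euclid's algorithm: 119 = 1·96 + 23, 96 = 4·23 + 4, 23 = 5·4 + 3, 4 = 1·3 + 1; back-substituting gives 1 = 31·96 − 25·119, so 96⁻¹ ≡ 31 (mod 119).
Then y ↦ 31(y − 90) is a two-sided inverse to φ, so every y ∈ ℤ/119ℤ has a preimage.
Thus φ is bijective.
Since φ is bijective, we compute φ⁻¹(16): solve 96x + 90 ≡ 16 (mod 119), i.e. 96x ≡ 45 (mod 119).
Multiplying by 96⁻¹ = 31 gives x ≡ 31·45 = 1395 = 11·119 + 86 ≡ 86 (mod 119).
Check: φ(86) = 96·86 + 90 = 8346 = 70·119 + 16 ≡ 16 (mod 119).

86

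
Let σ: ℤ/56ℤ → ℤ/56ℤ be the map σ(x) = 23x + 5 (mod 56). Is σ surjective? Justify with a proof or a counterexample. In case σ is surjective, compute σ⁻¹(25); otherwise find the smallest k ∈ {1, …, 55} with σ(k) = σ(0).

52

Since gcd(23, 56) = 1, 23 is invertible modulo 56. Euclid's algorithm: 56 = 2·23 + 10, 23 = 2·10 + 3, 10 = 3·3 + 1; back-substituting gives 1 = 39·23 − 16·56, so 23⁻¹ ≡ 39 (mod 56).
Then y ↦ 39(y − 5) is a two-sided inverse to σ, so every y ∈ ℤ/56ℤ has a preimage.
So σ is surjective.
Since σ is surjective, we compute σ⁻¹(25): solve 23x + 5 ≡ 25 (mod 56), i.e. 23x ≡ 20 (mod 56).
Multiplying by 23⁻¹ = 39 gives x ≡ 39·20 = 780 = 13·56 + 52 ≡ 52 (mod 56).
Check: σ(52) = 23·52 + 5 = 1201 = 21·56 + 25 ≡ 25 (mod 56).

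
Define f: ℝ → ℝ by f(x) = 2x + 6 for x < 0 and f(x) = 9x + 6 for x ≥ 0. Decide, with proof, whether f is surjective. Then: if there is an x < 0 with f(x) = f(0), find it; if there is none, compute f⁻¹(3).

-3/2

Both pieces are strictly increasing (slopes 2 and 9), so each is injective on its own interval.
The left piece maps (−∞, 0) onto (−∞, 6); the right piece maps [0, ∞) onto [6, ∞).
These images together cover ℝ, so f is surjective.
Because the two images are disjoint, no x < 0 has f(x) = f(0), so we compute f⁻¹(3): 3 lies in (−∞, 6), so solve 2x + 6 = 3: x = (3 − 6)/2 = −3/2.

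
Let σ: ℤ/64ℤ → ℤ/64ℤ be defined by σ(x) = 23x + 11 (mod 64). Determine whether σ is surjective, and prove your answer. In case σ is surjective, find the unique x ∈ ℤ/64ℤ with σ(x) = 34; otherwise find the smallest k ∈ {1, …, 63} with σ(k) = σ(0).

1

Since gcd(23, 64) = 1, 23 is invertible modulo 64. Euclid's algorithm: 64 = 2·23 + 18, 23 = 1·18 + 5, 18 = 3·5 + 3, 5 = 1·3 + 2, 3 = 1·2 + 1; back-substituting gives 1 = 39·23 − 14·64, so 23⁻¹ ≡ 39 (mod 64).
For any y ∈ ℤ/64ℤ, x = 39(y − 11) mod 64 satisfies σ(x) = 23·39(y − 11) + 11 ≡ y (since 23·39 ≡ 1 mod 64). So every y has a preimage.
Therefore σ is surjective.
Since σ is surjective, we find σ⁻¹(34): we need 23x ≡ 34 − 11 ≡ 23 (mod 64). Using 23⁻¹ = 39: x ≡ 39·23 = 897 = 14·64 + 1, so x = 1.
Check: σ(1) = 23·1 + 11 = 34 ≡ 34 (mod 64).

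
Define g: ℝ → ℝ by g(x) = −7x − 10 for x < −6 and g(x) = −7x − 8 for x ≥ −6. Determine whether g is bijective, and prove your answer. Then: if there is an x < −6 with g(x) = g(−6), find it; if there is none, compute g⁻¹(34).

Both pieces are strictly decreasing (slopes −7 and −7), so each is injective on its own interval.
The left piece maps (−∞, −6) onto (32, ∞); the right piece maps [−6, ∞) onto (−∞, 34].
These images overlap. In particular g(−6) = 34 (right piece), and solving −7x − 10 = 34 on the left piece gives x = −44/7 < −6.
So g(−44/7) = g(−6) with −44/7 ≠ −6, and g is not injective, hence not bijective. This x = −44/7 is the requested value below −6.

-44/7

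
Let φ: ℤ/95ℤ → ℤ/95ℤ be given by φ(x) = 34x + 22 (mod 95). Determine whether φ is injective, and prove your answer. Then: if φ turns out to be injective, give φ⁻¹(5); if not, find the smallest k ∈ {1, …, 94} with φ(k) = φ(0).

47

By definition, φ is injective when φ(s) = φ(t) forces s = t.
Suppose φ(s) = φ(t) in ℤ/95ℤ. Then 34s + 22 ≡ 34t + 22 (mod 95), so 34(s − t) ≡ 0 (mod 95).
Since gcd(34, 95) = 1, 34 is invertible modulo 95, hence s − t ≡ 0 (mod 95), i.e. s = t.
Hence φ is injective.
We now compute 34⁻¹ mod 95 explicitly. Euclid's algorithm: 95 = 2·34 + 27, 34 = 1·27 + 7, 27 = 3·7 + 6, 7 = 1·6 + 1; back-substituting gives 1 = 14·34 − 5·95, so 34⁻¹ ≡ 14 (mod 95).
Since φ is injective, we compute φ⁻¹(5): solve 34x + 22 ≡ 5 (mod 95), i.e. 34x ≡ 78 (mod 95).
Multiplying by 34⁻¹ = 14 gives x ≡ 14·78 = 1092 = 11·95 + 47 ≡ 47 (mod 95).
Check: φ(47) = 34·47 + 22 = 1620 = 17·95 + 5 ≡ 5 (mod 95).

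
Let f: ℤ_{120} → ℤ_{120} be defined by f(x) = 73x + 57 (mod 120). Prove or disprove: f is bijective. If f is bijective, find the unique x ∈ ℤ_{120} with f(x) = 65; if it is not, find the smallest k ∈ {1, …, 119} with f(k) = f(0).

If f(u) = f(v), then 73u ≡ 73v (mod 120). Because gcd(73, 120) = 1, we may cancel 73 to get u ≡ v (mod 120).
We now compute 73⁻¹ mod 120 explicitly. Euclid's algorithm: 120 = 1·73 + 47, 73 = 1·47 + 26, 47 = 1·26 + 21, 26 = 1·21 + 5, 21 = 4·5 + 1; back-substituting gives 1 = 97·73 − 59·120, so 73⁻¹ ≡ 97 (mod 120).
For any y ∈ ℤ_{120}, x = 97(y − 57) mod 120 satisfies f(x) = 73·97(y − 57) + 57 ≡ y (since 73·97 ≡ 1 mod 120). So every y has a preimage.
Hence f is bijective.
Since f is bijective, we find f⁻¹(65): we need 73x ≡ 65 − 57 ≡ 8 (mod 120). Using 73⁻¹ = 97: x ≡ 97·8 = 776 = 6·120 + 56, so x = 56.
Check: f(56) = 73·56 + 57 = 4145 = 34·120 + 65 ≡ 65 (mod 120).

56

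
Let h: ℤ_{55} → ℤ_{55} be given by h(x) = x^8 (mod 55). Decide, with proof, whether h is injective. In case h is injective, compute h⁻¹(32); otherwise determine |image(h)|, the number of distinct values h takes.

h(4): Repeated squaring mod 55: 4^1 ≡ 4, 4^2 ≡ 4² = 16, 4^4 ≡ 16² = 256 ≡ 36, 4^8 ≡ 36² = 1296 ≡ 31. So 4^8 ≡ 31 (mod 55).
h(7): Repeated squaring mod 55: 7^1 ≡ 7, 7^2 ≡ 7² = 49, 7^4 ≡ 49² = 2401 ≡ 36, 7^8 ≡ 36² = 1296 ≡ 31. So 7^8 ≡ 31 (mod 55).
So h(4) = h(7) = 31 while 4 ≠ 7, so h is not injective.
Since h is not injective, we determine |image(h)|. Computing x^8 mod 55 for each x (by repeated squaring, reducing mod 55 at every step), the values h(0), h(1), …, h(54) are: 0, 1, 36, 16, 31, 15, 26, 31, 16, 36, 45, 11, 1, 36, 16, 20, 26, 26, 31, 16, 25, 1, 11, 1, 36, 5, 31, 26, 26, 31, 5, 36, 1, 11, 1, 25, 16, 31, 26, 26, 20, 16, 36, 1, 11, 45, 36, 16, 31, 26, 15, 31, 16, 36, 1.
The distinct values are {0, 1, 5, 11, 15, 16, 20, 25, 26, 31, 36, 45}; there are 12 of them.

12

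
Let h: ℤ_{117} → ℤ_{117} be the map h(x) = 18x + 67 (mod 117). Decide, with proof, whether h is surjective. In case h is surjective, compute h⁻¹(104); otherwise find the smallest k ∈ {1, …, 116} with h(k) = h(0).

13

Since gcd(18, 117) = 9, we have 18x ≡ 0 (mod 9) for all x, so h(x) ≡ 4 (mod 9).
But 0 ≢ 4 (mod 9), so 0 ∈ ℤ_{117} has no preimage. Therefore h is not surjective.
Since h is not surjective, we find the least positive k with h(k) = h(0): this means 18k ≡ 0 (mod 117), i.e. 117 ∣ 18k. Since gcd(18, 117) = 9, dividing through by 9 this holds exactly when 13 ∣ 2k, and as gcd(2, 13) = 1, exactly when 13 ∣ k.
The smallest positive such k is 13.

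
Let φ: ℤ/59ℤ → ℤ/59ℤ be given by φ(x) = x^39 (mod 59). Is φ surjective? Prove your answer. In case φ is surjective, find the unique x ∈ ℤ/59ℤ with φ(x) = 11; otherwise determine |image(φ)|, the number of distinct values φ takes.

33

Since 59 is prime, the nonzero elements of ℤ/59ℤ form a cyclic group of order 58.
As gcd(39, 58) = 1, raising to the 39th power is a bijection on this group: if a^39 ≡ b^39 then (ab^{−1})^39 = 1, and the only element of order dividing gcd(39, 58) = 1 is 1, so a = b.
With φ(0) = 0 this makes φ injective on all of ℤ/59ℤ, hence bijective (finite equal-size domain and codomain). In particular φ is surjective.
Since φ is surjective, we find the preimage of 11. The inverse of x ↦ x^39 on (ℤ/59ℤ)^× is x ↦ x^3, because 39·3 = 117 = 2·58 + 1 ≡ 1 (mod 58) and x^{58} = 1 for x ≠ 0 (Fermat). So φ⁻¹(11) = 11^3 mod 59.
Repeated squaring mod 59: 11^1 ≡ 11, 11^2 ≡ 11² = 121 ≡ 3. Since 3 = 2 + 1, 11^3 ≡ 3·11: 3·11 = 33. So 11^3 ≡ 33 (mod 59).
Hence φ⁻¹(11) = 33.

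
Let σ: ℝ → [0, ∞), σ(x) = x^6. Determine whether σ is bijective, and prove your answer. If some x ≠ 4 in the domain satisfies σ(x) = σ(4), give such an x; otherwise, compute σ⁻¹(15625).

-4

σ(4) = 4096 = (−4)^6 = σ(−4) (since 6 is even), with 4 ≠ −4. So σ is not injective, hence not bijective.
For the follow-up, such an x exists: taking x = −4 ∈ ℝ gives σ(−4) = 4096 = σ(4) with −4 ≠ 4.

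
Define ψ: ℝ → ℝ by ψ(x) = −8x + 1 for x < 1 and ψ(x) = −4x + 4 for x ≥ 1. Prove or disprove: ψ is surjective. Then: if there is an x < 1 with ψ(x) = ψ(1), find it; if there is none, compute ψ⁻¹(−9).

1/8

Both pieces are strictly decreasing (slopes −8 and −4), so each is injective on its own interval.
The left piece maps (−∞, 1) onto (−7, ∞); the right piece maps [1, ∞) onto (−∞, 0].
The union (−7, ∞) ∪ (−∞, 0] covers ℝ, so ψ is surjective.
For the follow-up: the images overlap, so an x < 1 with ψ(x) = ψ(1) exists. ψ(1) = 0; solving −8x + 1 = 0 for x < 1 gives x = (0 − 1)/(−8) = 1/8.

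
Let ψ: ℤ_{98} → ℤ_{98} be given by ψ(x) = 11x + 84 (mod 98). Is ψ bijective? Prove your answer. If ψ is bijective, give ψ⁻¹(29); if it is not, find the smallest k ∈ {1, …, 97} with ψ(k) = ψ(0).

93

Suppose ψ(x_1) = ψ(x_2) in ℤ_{98}. Then 11x_1 + 84 ≡ 11x_2 + 84 (mod 98), thus 11(x_1 − x_2) ≡ 0 (mod 98).
Since gcd(11, 98) = 1, 11 is invertible modulo 98, hence x_1 − x_2 ≡ 0 (mod 98), i.e. x_1 = x_2.
We now compute 11⁻¹ mod 98 explicitly. Euclid's algorithm: 98 = 8·11 + 10, 11 = 1·10 + 1; back-substituting gives 1 = 9·11 − 1·98, so 11⁻¹ ≡ 9 (mod 98).
For any y ∈ ℤ_{98}, x = 9(y − 84) mod 98 satisfies ψ(x) = 11·9(y − 84) + 84 ≡ y (since 11·9 ≡ 1 mod 98). So every y has a preimage.
Thus ψ is bijective.
Since ψ is bijective, we compute ψ⁻¹(29): solve 11x + 84 ≡ 29 (mod 98), i.e. 11x ≡ 43 (mod 98).
Multiplying by 11⁻¹ = 9 gives x ≡ 9·43 = 387 = 3·98 + 93 ≡ 93 (mod 98).
Check: ψ(93) = 11·93 + 84 = 1107 = 11·98 + 29 ≡ 29 (mod 98).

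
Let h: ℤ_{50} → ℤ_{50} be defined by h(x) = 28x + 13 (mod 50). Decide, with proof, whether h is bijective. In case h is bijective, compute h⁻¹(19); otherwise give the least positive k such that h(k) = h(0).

We have gcd(28, 50) = 2 > 1. Taking u = 0 and v = 25: h(0) = 13 and h(25) = 28·25 + 13 = 713 ≡ 13 (mod 50).
So h(0) = h(25) while 0 ≠ 25, so h is not injective, hence not bijective.
Since h is not bijective, we find the least positive k with h(k) = h(0): this means 28k ≡ 0 (mod 50), i.e. 50 ∣ 28k. Since gcd(28, 50) = 2, dividing through by 2 this holds exactly when 25 ∣ 14k, and as gcd(14, 25) = 1, exactly when 25 ∣ k.
The smallest positive such k is 25.

25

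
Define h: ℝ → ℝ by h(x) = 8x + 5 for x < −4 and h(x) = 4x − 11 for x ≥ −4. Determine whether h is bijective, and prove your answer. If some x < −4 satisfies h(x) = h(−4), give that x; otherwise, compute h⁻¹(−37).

-21/4

Both pieces are strictly increasing (slopes 8 and 4), so each is injective on its own interval.
The left piece maps (−∞, −4) onto (−∞, −27); the right piece maps [−4, ∞) onto [−27, ∞).
Since −27 = −27, the images partition ℝ: h is injective and surjective, hence bijective.
Because the two images are disjoint, no x < −4 has h(x) = h(−4), so we compute h⁻¹(−37): −37 lies in (−∞, −27), so solve 8x + 5 = −37: x = (−37 − 5)/8 = −21/4.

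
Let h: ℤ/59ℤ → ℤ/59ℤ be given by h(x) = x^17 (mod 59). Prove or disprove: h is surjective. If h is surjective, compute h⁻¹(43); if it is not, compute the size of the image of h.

14

Since 59 is prime, the nonzero elements of ℤ/59ℤ form a cyclic group of order 58.
As gcd(17, 58) = 1, raising to the 17th power is a bijection on this group: if a^17 ≡ b^17 then (ab^{−1})^17 = 1, and the only element of order dividing gcd(17, 58) = 1 is 1, so a = b.
With h(0) = 0 this makes h injective on all of ℤ/59ℤ, hence bijective (finite equal-size domain and codomain). In particular h is surjective.
Since h is surjective, we find the preimage of 43. The inverse of x ↦ x^17 on (ℤ/59ℤ)^× is x ↦ x^41, because 17·41 = 697 = 12·58 + 1 ≡ 1 (mod 58) and x^{58} = 1 for x ≠ 0 (Fermat). So h⁻¹(43) = 43^41 mod 59.
Repeated squaring mod 59: 43^1 ≡ 43, 43^2 ≡ 43² = 1849 ≡ 20, 43^4 ≡ 20² = 400 ≡ 46, 43^8 ≡ 46² = 2116 ≡ 51, 43^16 ≡ 51² = 2601 ≡ 5, 43^32 ≡ 5² = 25. Since 41 = 32 + 8 + 1, 43^41 ≡ 25·51·43: 25·51 = 1275 ≡ 36, then 36·43 = 1548 ≡ 14. So 43^41 ≡ 14 (mod 59).
Hence h⁻¹(43) = 14.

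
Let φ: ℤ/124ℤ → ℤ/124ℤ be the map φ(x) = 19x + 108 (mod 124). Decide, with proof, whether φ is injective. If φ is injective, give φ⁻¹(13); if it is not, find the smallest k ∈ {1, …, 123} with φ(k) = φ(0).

If φ(s) = φ(t), then 19s ≡ 19t (mod 124). Because gcd(19, 124) = 1, we may cancel 19 to get s ≡ t (mod 124).
So φ is injective.
We now compute 19⁻¹ mod 124 explicitly. Euclid's algorithm: 124 = 6·19 + 10, 19 = 1·10 + 9, 10 = 1·9 + 1; back-substituting gives 1 = 111·19 − 17·124, so 19⁻¹ ≡ 111 (mod 124).
Since φ is injective, we find φ⁻¹(13): we need 19x ≡ 13 − 108 ≡ 29 (mod 124). Using 19⁻¹ = 111: x ≡ 111·29 = 3219 = 25·124 + 119, so x = 119.
Check: φ(119) = 19·119 + 108 = 2369 = 19·124 + 13 ≡ 13 (mod 124).

119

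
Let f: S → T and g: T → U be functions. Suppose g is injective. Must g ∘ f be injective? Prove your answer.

not injective

No. Take S = {1, 2}, T = U = {1, 2, 3, 4, 5, 6}, f(1) = f(2) = 1, and g = identity (injective).
Then (g ∘ f)(1) = (g ∘ f)(2) = 1 with 1 ≠ 2, so g ∘ f is not injective.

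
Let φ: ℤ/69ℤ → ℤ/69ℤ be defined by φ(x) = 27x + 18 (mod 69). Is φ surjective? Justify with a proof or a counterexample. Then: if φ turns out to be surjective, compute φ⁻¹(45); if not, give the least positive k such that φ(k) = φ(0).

Since gcd(27, 69) = 3, we have 27x ≡ 0 (mod 3) for all x, so φ(x) ≡ 0 (mod 3).
But 1 ≢ 0 (mod 3), so 1 ∈ ℤ/69ℤ has no preimage. Thus φ is not surjective.
Since φ is not surjective, we find the least positive k with φ(k) = φ(0): this means 27k ≡ 0 (mod 69), i.e. 69 ∣ 27k. Since gcd(27, 69) = 3, dividing through by 3 this holds exactly when 23 ∣ 9k, and as gcd(9, 23) = 1, exactly when 23 ∣ k.
The smallest positive such k is 23.

23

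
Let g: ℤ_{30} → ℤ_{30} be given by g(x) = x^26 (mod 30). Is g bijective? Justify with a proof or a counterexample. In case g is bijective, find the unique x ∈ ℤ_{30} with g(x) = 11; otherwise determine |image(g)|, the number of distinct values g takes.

g(2): Repeated squaring mod 30: 2^1 ≡ 2, 2^2 ≡ 2² = 4, 2^4 ≡ 4² = 16, 2^8 ≡ 16² = 256 ≡ 16, 2^16 ≡ 16² = 256 ≡ 16. Since 26 = 16 + 8 + 2, 2^26 ≡ 16·16·4: 16·16 = 256 ≡ 16, then 16·4 = 64 ≡ 4. So 2^26 ≡ 4 (mod 30).
g(8): Repeated squaring mod 30: 8^1 ≡ 8, 8^2 ≡ 8² = 64 ≡ 4, 8^4 ≡ 4² = 16, 8^8 ≡ 16² = 256 ≡ 16, 8^16 ≡ 16² = 256 ≡ 16. Since 26 = 16 + 8 + 2, 8^26 ≡ 16·16·4: 16·16 = 256 ≡ 16, then 16·4 = 64 ≡ 4. So 8^26 ≡ 4 (mod 30).
So g(2) = g(8) = 4 while 2 ≠ 8, thus g is not injective, hence not bijective.
Since g is not bijective, we determine |image(g)|. Computing x^26 mod 30 for each x (by repeated squaring, reducing mod 30 at every step), the values g(0), g(1), …, g(29) are: 0, 1, 4, 9, 16, 25, 6, 19, 4, 21, 10, 1, 24, 19, 16, 15, 16, 19, 24, 1, 10, 21, 4, 19, 6, 25, 16, 9, 4, 1.
The distinct values are {0, 1, 4, 6, 9, 10, 15, 16, 19, 21, 24, 25}; there are 12 of them.

12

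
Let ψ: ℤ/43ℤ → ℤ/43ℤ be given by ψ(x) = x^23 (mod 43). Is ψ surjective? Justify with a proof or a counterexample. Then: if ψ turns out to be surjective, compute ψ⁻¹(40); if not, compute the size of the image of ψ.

13

Since 43 is prime, the nonzero elements of ℤ/43ℤ form a cyclic group of order 42.
As gcd(23, 42) = 1, raising to the 23rd power is a bijection on this group: if u^23 ≡ v^23 then (uv^{−1})^23 = 1, and the only element of order dividing gcd(23, 42) = 1 is 1, so u = v.
With ψ(0) = 0 this makes ψ injective on all of ℤ/43ℤ, hence bijective (finite equal-size domain and codomain). In particular ψ is surjective.
Since ψ is surjective, we find the preimage of 40. The inverse of x ↦ x^23 on (ℤ/43ℤ)^× is x ↦ x^11, because 23·11 = 253 = 6·42 + 1 ≡ 1 (mod 42) and x^{42} = 1 for x ≠ 0 (Fermat). So ψ⁻¹(40) = 40^11 mod 43.
Repeated squaring mod 43: 40^1 ≡ 40, 40^2 ≡ 40² = 1600 ≡ 9, 40^4 ≡ 9² = 81 ≡ 38, 40^8 ≡ 38² = 1444 ≡ 25. Since 11 = 8 + 2 + 1, 40^11 ≡ 25·9·40: 25·9 = 225 ≡ 10, then 10·40 = 400 ≡ 13. So 40^11 ≡ 13 (mod 43).
Hence ψ⁻¹(40) = 13.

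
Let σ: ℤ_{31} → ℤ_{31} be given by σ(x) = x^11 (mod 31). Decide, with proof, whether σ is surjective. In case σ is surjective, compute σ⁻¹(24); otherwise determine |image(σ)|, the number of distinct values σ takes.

Since 31 is prime, the nonzero elements of ℤ_{31} form a cyclic group of order 30.
As gcd(11, 30) = 1, raising to the 11th power is a bijection on this group: if x_1^11 ≡ x_2^11 then (x_1x_2^{−1})^11 = 1, and the only element of order dividing gcd(11, 30) = 1 is 1, so x_1 = x_2.
With σ(0) = 0 this makes σ injective on all of ℤ_{31}, hence bijective (finite equal-size domain and codomain). In particular σ is surjective.
Since σ is surjective, we find the preimage of 24. The inverse of x ↦ x^11 on (ℤ_{31})^× is x ↦ x^11, because 11·11 = 121 = 4·30 + 1 ≡ 1 (mod 30) and x^{30} = 1 for x ≠ 0 (Fermat). So σ⁻¹(24) = 24^11 mod 31.
Repeated squaring mod 31: 24^1 ≡ 24, 24^2 ≡ 24² = 576 ≡ 18, 24^4 ≡ 18² = 324 ≡ 14, 24^8 ≡ 14² = 196 ≡ 10. Since 11 = 8 + 2 + 1, 24^11 ≡ 10·18·24: 10·18 = 180 ≡ 25, then 25·24 = 600 ≡ 11. So 24^11 ≡ 11 (mod 31).
Hence σ⁻¹(24) = 11.

11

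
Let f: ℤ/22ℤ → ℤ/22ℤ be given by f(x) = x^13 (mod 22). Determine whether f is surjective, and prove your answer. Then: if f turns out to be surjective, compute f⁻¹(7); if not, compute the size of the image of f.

17

Computing x^13 mod 22 for each x (by repeated squaring, reducing mod 22 at every step), the values f(0), f(1), …, f(21) are: 0, 1, 8, 5, 20, 15, 18, 13, 6, 3, 10, 11, 12, 19, 16, 9, 4, 7, 2, 17, 14, 21.
Every element of ℤ/22ℤ appears exactly once in this list, so f is a bijection, and in particular surjective.
Since f is surjective, we read off the preimage of 7 from the same table: f(17) = 7, so f⁻¹(7) = 17.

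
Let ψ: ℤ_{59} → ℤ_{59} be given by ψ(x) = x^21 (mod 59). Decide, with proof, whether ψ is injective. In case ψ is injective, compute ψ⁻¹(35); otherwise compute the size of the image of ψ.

Since 59 is prime, the nonzero elements of ℤ_{59} form a cyclic group of order 58.
As gcd(21, 58) = 1, raising to the 21st power is a bijection on this group: if x_1^21 ≡ x_2^21 then (x_1x_2^{−1})^21 = 1, and the only element of order dividing gcd(21, 58) = 1 is 1, so x_1 = x_2.
With ψ(0) = 0 this makes ψ injective on all of ℤ_{59}, hence bijective (finite equal-size domain and codomain). In particular ψ is injective.
Since ψ is injective, we find the preimage of 35. The inverse of x ↦ x^21 on (ℤ_{59})^× is x ↦ x^47, because 21·47 = 987 = 17·58 + 1 ≡ 1 (mod 58) and x^{58} = 1 for x ≠ 0 (Fermat). So ψ⁻¹(35) = 35^47 mod 59.
Repeated squaring mod 59: 35^1 ≡ 35, 35^2 ≡ 35² = 1225 ≡ 45, 35^4 ≡ 45² = 2025 ≡ 19, 35^8 ≡ 19² = 361 ≡ 7, 35^16 ≡ 7² = 49, 35^32 ≡ 49² = 2401 ≡ 41. Since 47 = 32 + 8 + 4 + 2 + 1, 35^47 ≡ 41·7·19·45·35: 41·7 = 287 ≡ 51, then 51·19 = 969 ≡ 25, then 25·45 = 1125 ≡ 4, then 4·35 = 140 ≡ 22. So 35^47 ≡ 22 (mod 59).
Hence ψ⁻¹(35) = 22.

22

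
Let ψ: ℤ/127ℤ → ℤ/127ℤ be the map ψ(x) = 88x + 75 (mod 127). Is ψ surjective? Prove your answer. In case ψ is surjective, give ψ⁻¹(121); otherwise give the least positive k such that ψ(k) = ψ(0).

Since gcd(88, 127) = 1, 88 is invertible modulo 127. Euclid's algorithm: 127 = 1·88 + 39, 88 = 2·39 + 10, 39 = 3·10 + 9, 10 = 1·9 + 1; back-substituting gives 1 = 13·88 − 9·127, so 88⁻¹ ≡ 13 (mod 127).
Then y ↦ 13(y − 75) is a two-sided inverse to ψ, so every y ∈ ℤ/127ℤ has a preimage.
Hence ψ is surjective.
Since ψ is surjective, we find ψ⁻¹(121): we need 88x ≡ 121 − 75 ≡ 46 (mod 127). Using 88⁻¹ = 13: x ≡ 13·46 = 598 = 4·127 + 90, so x = 90.
Check: ψ(90) = 88·90 + 75 = 7995 = 62·127 + 121 ≡ 121 (mod 127).

90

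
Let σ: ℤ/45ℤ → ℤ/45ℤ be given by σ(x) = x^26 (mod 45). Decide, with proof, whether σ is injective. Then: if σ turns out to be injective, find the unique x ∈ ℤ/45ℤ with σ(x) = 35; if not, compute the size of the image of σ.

12

σ(2): Repeated squaring mod 45: 2^1 ≡ 2, 2^2 ≡ 2² = 4, 2^4 ≡ 4² = 16, 2^8 ≡ 16² = 256 ≡ 31, 2^16 ≡ 31² = 961 ≡ 16. Since 26 = 16 + 8 + 2, 2^26 ≡ 16·31·4: 16·31 = 496 ≡ 1, then 1·4 = 4. So 2^26 ≡ 4 (mod 45).
σ(7): Repeated squaring mod 45: 7^1 ≡ 7, 7^2 ≡ 7² = 49 ≡ 4, 7^4 ≡ 4² = 16, 7^8 ≡ 16² = 256 ≡ 31, 7^16 ≡ 31² = 961 ≡ 16. Since 26 = 16 + 8 + 2, 7^26 ≡ 16·31·4: 16·31 = 496 ≡ 1, then 1·4 = 4. So 7^26 ≡ 4 (mod 45).
So σ(2) = σ(7) = 4 while 2 ≠ 7, thus σ is not injective.
Since σ is not injective, we determine |image(σ)|. Computing x^26 mod 45 for each x (by repeated squaring, reducing mod 45 at every step), the values σ(0), σ(1), …, σ(44) are: 0, 1, 4, 9, 16, 25, 36, 4, 19, 36, 10, 31, 9, 34, 16, 0, 31, 19, 9, 1, 40, 36, 34, 34, 36, 40, 1, 9, 19, 31, 0, 16, 34, 9, 31, 10, 36, 19, 4, 36, 25, 16, 9, 4, 1.
The distinct values are {0, 1, 4, 9, 10, 16, 19, 25, 31, 34, 36, 40}; there are 12 of them.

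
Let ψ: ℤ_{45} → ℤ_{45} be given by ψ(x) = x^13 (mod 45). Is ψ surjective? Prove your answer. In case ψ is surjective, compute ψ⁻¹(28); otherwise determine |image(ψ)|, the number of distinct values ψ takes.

ψ(0) = 0^13 = 0.
ψ(15): Repeated squaring mod 45: 15^1 ≡ 15, 15^2 ≡ 15² = 225 ≡ 0, 15^4 ≡ 0² = 0, 15^8 ≡ 0² = 0. Since 13 = 8 + 4 + 1, 15^13 ≡ 0·0·15: 0·0 = 0, then 0·15 = 0. So 15^13 ≡ 0 (mod 45).
So ψ(0) = ψ(15) = 0 while 0 ≠ 15, hence ψ is not injective.
A non-injective map from the 45-element set ℤ_{45} to itself takes at most 44 distinct values, so it cannot be surjective. So ψ is not surjective.
Since ψ is not surjective, we determine |image(ψ)|. Computing x^13 mod 45 for each x (by repeated squaring, reducing mod 45 at every step), the values ψ(0), ψ(1), …, ψ(44) are: 0, 1, 2, 18, 4, 5, 36, 7, 8, 9, 10, 11, 27, 13, 14, 0, 16, 17, 18, 19, 20, 36, 22, 23, 9, 25, 26, 27, 28, 29, 0, 31, 32, 18, 34, 35, 36, 37, 38, 9, 40, 41, 27, 43, 44.
The distinct values are {0, 1, 2, 4, 5, 7, 8, 9, 10, 11, 13, 14, 16, 17, 18, 19, 20, 22, 23, 25, 26, 27, 28, 29, 31, 32, 34, 35, 36, 37, 38, 40, 41, 43, 44}; there are 35 of them.

35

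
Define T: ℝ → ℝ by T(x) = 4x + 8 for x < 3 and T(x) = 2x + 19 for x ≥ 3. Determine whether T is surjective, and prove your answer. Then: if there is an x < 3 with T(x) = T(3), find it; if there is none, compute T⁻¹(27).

Both pieces are strictly increasing (slopes 4 and 2), so each is injective on its own interval.
The left piece maps (−∞, 3) onto (−∞, 20); the right piece maps [3, ∞) onto [25, ∞).
The union (−∞, 20) ∪ [25, ∞) omits the interval between 20 and 25; in particular 20 has no preimage. So T is not surjective.
Because the two images are disjoint, no x < 3 has T(x) = T(3), so we compute T⁻¹(27): 27 lies in [25, ∞), so solve 2x + 19 = 27: x = (27 − 19)/2 = 4.

4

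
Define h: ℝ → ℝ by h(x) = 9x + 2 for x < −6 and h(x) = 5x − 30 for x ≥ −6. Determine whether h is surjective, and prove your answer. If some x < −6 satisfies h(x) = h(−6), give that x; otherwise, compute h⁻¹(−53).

-62/9

Both pieces are strictly increasing (slopes 9 and 5), so each is injective on its own interval.
The left piece maps (−∞, −6) onto (−∞, −52); the right piece maps [−6, ∞) onto [−60, ∞).
The union (−∞, −52) ∪ [−60, ∞) covers ℝ, so h is surjective.
For the follow-up: the images overlap, so an x < −6 with h(x) = h(−6) exists. h(−6) = −60; solving 9x + 2 = −60 for x < −6 gives x = (−60 − 2)/9 = −62/9.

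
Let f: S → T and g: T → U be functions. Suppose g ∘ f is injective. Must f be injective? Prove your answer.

injective

Suppose f(a) = f(b). Applying g: (g ∘ f)(a) = (g ∘ f)(b). Since g ∘ f is injective, a = b. Therefore f is injective.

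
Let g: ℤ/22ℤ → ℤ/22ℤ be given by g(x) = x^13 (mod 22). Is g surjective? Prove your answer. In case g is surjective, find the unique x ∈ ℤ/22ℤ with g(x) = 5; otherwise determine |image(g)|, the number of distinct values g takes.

3

Computing x^13 mod 22 for each x (by repeated squaring, reducing mod 22 at every step), the values g(0), g(1), …, g(21) are: 0, 1, 8, 5, 20, 15, 18, 13, 6, 3, 10, 11, 12, 19, 16, 9, 4, 7, 2, 17, 14, 21.
Every element of ℤ/22ℤ appears exactly once in this list, so g is a bijection, and in particular surjective.
Since g is surjective, we read off the preimage of 5 from the same table: g(3) = 5, so g⁻¹(5) = 3.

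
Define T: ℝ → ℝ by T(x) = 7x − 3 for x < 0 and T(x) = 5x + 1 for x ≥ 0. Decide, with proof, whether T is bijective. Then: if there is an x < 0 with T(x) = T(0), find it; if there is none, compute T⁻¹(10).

Both pieces are strictly increasing (slopes 7 and 5), so each is injective on its own interval.
The left piece maps (−∞, 0) onto (−∞, −3); the right piece maps [0, ∞) onto [1, ∞).
The images leave a gap (−3 has no preimage), so T is not surjective, hence not bijective.
Because the two images are disjoint, no x < 0 has T(x) = T(0), so we compute T⁻¹(10): 10 lies in [1, ∞), so solve 5x + 1 = 10: x = (10 − 1)/5 = 9/5.

9/5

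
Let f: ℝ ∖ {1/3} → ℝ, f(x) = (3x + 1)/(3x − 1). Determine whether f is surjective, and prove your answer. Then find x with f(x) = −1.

0

If f(x) = 1, cross-multiplying gives 3(3x + 1) = 3(3x − 1), which simplifies to 3 = −3 — false.  So 1 has no preimage and f is not surjective.
Solving f(x) = −1: cross-multiplying gives 3x + 1 = −1(3x − 1), which rearranges to 6x = 0, so x = 0.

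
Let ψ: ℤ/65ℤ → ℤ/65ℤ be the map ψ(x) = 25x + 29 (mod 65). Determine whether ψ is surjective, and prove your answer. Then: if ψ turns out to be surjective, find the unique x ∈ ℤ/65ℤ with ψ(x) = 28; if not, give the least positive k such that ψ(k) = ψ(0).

Since gcd(25, 65) = 5, we have 25x ≡ 0 (mod 5) for all x, so ψ(x) ≡ 4 (mod 5).
But 0 ≢ 4 (mod 5), so 0 ∈ ℤ/65ℤ has no preimage. Thus ψ is not surjective.
Since ψ is not surjective, we find the least positive k with ψ(k) = ψ(0): this means 25k ≡ 0 (mod 65), i.e. 65 ∣ 25k. Since gcd(25, 65) = 5, dividing through by 5 this holds exactly when 13 ∣ 5k, and as gcd(5, 13) = 1, exactly when 13 ∣ k.
The smallest positive such k is 13.

13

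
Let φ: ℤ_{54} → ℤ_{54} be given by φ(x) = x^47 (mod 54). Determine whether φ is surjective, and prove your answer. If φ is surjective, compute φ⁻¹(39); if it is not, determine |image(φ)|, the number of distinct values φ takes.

φ(0) = 0^47 = 0.
φ(6): Repeated squaring mod 54: 6^1 ≡ 6, 6^2 ≡ 6² = 36, 6^4 ≡ 36² = 1296 ≡ 0, 6^8 ≡ 0² = 0, 6^16 ≡ 0² = 0, 6^32 ≡ 0² = 0. Since 47 = 32 + 8 + 4 + 2 + 1, 6^47 ≡ 0·0·0·36·6: 0·0 = 0, then 0·0 = 0, then 0·36 = 0, then 0·6 = 0. So 6^47 ≡ 0 (mod 54).
So φ(0) = φ(6) = 0 while 0 ≠ 6, therefore φ is not injective.
A non-injective map from the 54-element set ℤ_{54} to itself takes at most 53 distinct values, so it cannot be surjective. Thus φ is not surjective.
Since φ is not surjective, we determine |image(φ)|. Computing x^47 mod 54 for each x (by repeated squaring, reducing mod 54 at every step), the values φ(0), φ(1), …, φ(53) are: 0, 1, 50, 27, 16, 29, 0, 49, 44, 27, 46, 41, 0, 7, 20, 27, 40, 35, 0, 37, 32, 27, 52, 11, 0, 31, 26, 27, 28, 23, 0, 43, 2, 27, 22, 17, 0, 19, 14, 27, 34, 47, 0, 13, 8, 27, 10, 5, 0, 25, 38, 27, 4, 53.
The distinct values are {0, 1, 2, 4, 5, 7, 8, 10, 11, 13, 14, 16, 17, 19, 20, 22, 23, 25, 26, 27, 28, 29, 31, 32, 34, 35, 37, 38, 40, 41, 43, 44, 46, 47, 49, 50, 52, 53}; there are 38 of them.

38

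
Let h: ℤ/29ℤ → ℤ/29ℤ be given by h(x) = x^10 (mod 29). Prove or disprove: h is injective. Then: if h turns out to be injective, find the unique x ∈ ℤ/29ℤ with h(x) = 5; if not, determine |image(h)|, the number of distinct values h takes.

15

h(14): Repeated squaring mod 29: 14^1 ≡ 14, 14^2 ≡ 14² = 196 ≡ 22, 14^4 ≡ 22² = 484 ≡ 20, 14^8 ≡ 20² = 400 ≡ 23. Since 10 = 8 + 2, 14^10 ≡ 23·22: 23·22 = 506 ≡ 13. So 14^10 ≡ 13 (mod 29).
h(15): Repeated squaring mod 29: 15^1 ≡ 15, 15^2 ≡ 15² = 225 ≡ 22, 15^4 ≡ 22² = 484 ≡ 20, 15^8 ≡ 20² = 400 ≡ 23. Since 10 = 8 + 2, 15^10 ≡ 23·22: 23·22 = 506 ≡ 13. So 15^10 ≡ 13 (mod 29).
So h(14) = h(15) = 13 while 14 ≠ 15, therefore h is not injective.
Since h is not injective, we determine |image(h)|. Computing x^10 mod 29 for each x (by repeated squaring, reducing mod 29 at every step), the values h(0), h(1), …, h(28) are: 0, 1, 9, 5, 23, 20, 16, 24, 4, 25, 6, 22, 28, 7, 13, 13, 7, 28, 22, 6, 25, 4, 24, 16, 20, 23, 5, 9, 1.
The distinct values are {0, 1, 4, 5, 6, 7, 9, 13, 16, 20, 22, 23, 24, 25, 28}; there are 15 of them.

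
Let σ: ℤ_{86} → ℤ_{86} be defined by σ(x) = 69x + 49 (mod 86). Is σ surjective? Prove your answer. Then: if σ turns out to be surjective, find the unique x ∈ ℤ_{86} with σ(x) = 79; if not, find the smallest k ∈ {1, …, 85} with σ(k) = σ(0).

Recall: σ is surjective if every y in the codomain equals σ(x) for some x in the domain.
Since gcd(69, 86) = 1, 69 is invertible modulo 86. Euclid's algorithm: 86 = 1·69 + 17, 69 = 4·17 + 1; back-substituting gives 1 = 5·69 − 4·86, so 69⁻¹ ≡ 5 (mod 86).
Then y ↦ 5(y − 49) is a two-sided inverse to σ, so every y ∈ ℤ_{86} has a preimage.
Therefore σ is surjective.
Since σ is surjective, we compute σ⁻¹(79): solve 69x + 49 ≡ 79 (mod 86), i.e. 69x ≡ 30 (mod 86).
Multiplying by 69⁻¹ = 5 gives x ≡ 5·30 = 150 = 1·86 + 64 ≡ 64 (mod 86).
Check: σ(64) = 69·64 + 49 = 4465 = 51·86 + 79 ≡ 79 (mod 86).

64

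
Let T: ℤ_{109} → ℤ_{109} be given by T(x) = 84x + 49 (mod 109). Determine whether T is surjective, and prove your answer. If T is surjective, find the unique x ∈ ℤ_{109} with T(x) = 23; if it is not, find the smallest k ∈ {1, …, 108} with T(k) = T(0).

49

Since gcd(84, 109) = 1, 84 is invertible modulo 109. Euclid's algorithm: 109 = 1·84 + 25, 84 = 3·25 + 9, 25 = 2·9 + 7, 9 = 1·7 + 2, 7 = 3·2 + 1; back-substituting gives 1 = 61·84 − 47·109, so 84⁻¹ ≡ 61 (mod 109).
For any y ∈ ℤ_{109}, x = 61(y − 49) mod 109 satisfies T(x) = 84·61(y − 49) + 49 ≡ y (since 84·61 ≡ 1 mod 109). So every y has a preimage.
So T is surjective.
Since T is surjective, we compute T⁻¹(23): solve 84x + 49 ≡ 23 (mod 109), i.e. 84x ≡ 83 (mod 109).
Multiplying by 84⁻¹ = 61 gives x ≡ 61·83 = 5063 = 46·109 + 49 ≡ 49 (mod 109).
Check: T(49) = 84·49 + 49 = 4165 = 38·109 + 23 ≡ 23 (mod 109).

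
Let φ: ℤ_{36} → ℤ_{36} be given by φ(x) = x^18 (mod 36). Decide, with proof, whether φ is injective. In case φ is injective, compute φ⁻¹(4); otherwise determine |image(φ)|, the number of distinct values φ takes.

4

φ(2): Repeated squaring mod 36: 2^1 ≡ 2, 2^2 ≡ 2² = 4, 2^4 ≡ 4² = 16, 2^8 ≡ 16² = 256 ≡ 4, 2^16 ≡ 4² = 16. Since 18 = 16 + 2, 2^18 ≡ 16·4: 16·4 = 64 ≡ 28. So 2^18 ≡ 28 (mod 36).
φ(4): Repeated squaring mod 36: 4^1 ≡ 4, 4^2 ≡ 4² = 16, 4^4 ≡ 16² = 256 ≡ 4, 4^8 ≡ 4² = 16, 4^16 ≡ 16² = 256 ≡ 4. Since 18 = 16 + 2, 4^18 ≡ 4·16: 4·16 = 64 ≡ 28. So 4^18 ≡ 28 (mod 36).
So φ(2) = φ(4) = 28 while 2 ≠ 4, so φ is not injective.
Since φ is not injective, we determine |image(φ)|. Computing x^18 mod 36 for each x (by repeated squaring, reducing mod 36 at every step), the values φ(0), φ(1), …, φ(35) are: 0, 1, 28, 9, 28, 1, 0, 1, 28, 9, 28, 1, 0, 1, 28, 9, 28, 1, 0, 1, 28, 9, 28, 1, 0, 1, 28, 9, 28, 1, 0, 1, 28, 9, 28, 1.
The distinct values are {0, 1, 9, 28}; there are 4 of them.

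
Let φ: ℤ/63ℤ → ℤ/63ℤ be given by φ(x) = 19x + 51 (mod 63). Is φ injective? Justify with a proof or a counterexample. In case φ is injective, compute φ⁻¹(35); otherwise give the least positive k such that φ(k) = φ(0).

29

If φ(a) = φ(b), then 19a ≡ 19b (mod 63). Because gcd(19, 63) = 1, we may cancel 19 to get a ≡ b (mod 63).
So φ is injective.
We now compute 19⁻¹ mod 63 explicitly. Euclid's algorithm: 63 = 3·19 + 6, 19 = 3·6 + 1; back-substituting gives 1 = 10·19 − 3·63, so 19⁻¹ ≡ 10 (mod 63).
Since φ is injective, we find φ⁻¹(35): we need 19x ≡ 35 − 51 ≡ 47 (mod 63). Using 19⁻¹ = 10: x ≡ 10·47 = 470 = 7·63 + 29, so x = 29.
Check: φ(29) = 19·29 + 51 = 602 = 9·63 + 35 ≡ 35 (mod 63).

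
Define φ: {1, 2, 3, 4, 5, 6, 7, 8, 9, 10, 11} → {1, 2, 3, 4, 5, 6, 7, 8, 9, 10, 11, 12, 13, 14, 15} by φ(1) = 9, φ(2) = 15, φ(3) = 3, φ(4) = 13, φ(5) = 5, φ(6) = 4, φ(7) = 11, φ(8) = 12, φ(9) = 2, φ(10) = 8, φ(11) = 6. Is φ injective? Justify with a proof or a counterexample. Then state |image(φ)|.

11

The values φ(1), …, φ(11) are 9, 15, 3, 13, 5, 4, 11, 12, 2, 8, 6 — all distinct.
So φ(u) = φ(v) only when u = v, and φ is injective.
The image of φ is {2, 3, 4, 5, 6, 8, 9, 11, 12, 13, 15}, which has 11 elements.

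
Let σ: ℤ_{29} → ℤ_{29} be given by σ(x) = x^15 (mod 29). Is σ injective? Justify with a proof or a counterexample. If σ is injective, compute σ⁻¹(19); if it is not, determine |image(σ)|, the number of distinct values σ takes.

10

Since 29 is prime, the nonzero elements of ℤ_{29} form a cyclic group of order 28.
As gcd(15, 28) = 1, raising to the 15th power is a bijection on this group: if u^15 ≡ v^15 then (uv^{−1})^15 = 1, and the only element of order dividing gcd(15, 28) = 1 is 1, so u = v.
With σ(0) = 0 this makes σ injective on all of ℤ_{29}, hence bijective (finite equal-size domain and codomain). In particular σ is injective.
Since σ is injective, we find the preimage of 19. The inverse of x ↦ x^15 on (ℤ_{29})^× is x ↦ x^15, because 15·15 = 225 = 8·28 + 1 ≡ 1 (mod 28) and x^{28} = 1 for x ≠ 0 (Fermat). So σ⁻¹(19) = 19^15 mod 29.
Repeated squaring mod 29: 19^1 ≡ 19, 19^2 ≡ 19² = 361 ≡ 13, 19^4 ≡ 13² = 169 ≡ 24, 19^8 ≡ 24² = 576 ≡ 25. Since 15 = 8 + 4 + 2 + 1, 19^15 ≡ 25·24·13·19: 25·24 = 600 ≡ 20, then 20·13 = 260 ≡ 28, then 28·19 = 532 ≡ 10. So 19^15 ≡ 10 (mod 29).
Hence σ⁻¹(19) = 10.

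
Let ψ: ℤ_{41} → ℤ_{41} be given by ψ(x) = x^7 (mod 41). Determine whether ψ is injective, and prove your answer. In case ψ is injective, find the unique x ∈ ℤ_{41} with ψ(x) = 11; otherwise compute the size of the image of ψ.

22

Since 41 is prime, the nonzero elements of ℤ_{41} form a cyclic group of order 40.
As gcd(7, 40) = 1, raising to the 7th power is a bijection on this group: if s^7 ≡ t^7 then (st^{−1})^7 = 1, and the only element of order dividing gcd(7, 40) = 1 is 1, so s = t.
With ψ(0) = 0 this makes ψ injective on all of ℤ_{41}, hence bijective (finite equal-size domain and codomain). In particular ψ is injective.
Since ψ is injective, we find the preimage of 11. The inverse of x ↦ x^7 on (ℤ_{41})^× is x ↦ x^23, because 7·23 = 161 = 4·40 + 1 ≡ 1 (mod 40) and x^{40} = 1 for x ≠ 0 (Fermat). So ψ⁻¹(11) = 11^23 mod 41.
Repeated squaring mod 41: 11^1 ≡ 11, 11^2 ≡ 11² = 121 ≡ 39, 11^4 ≡ 39² = 1521 ≡ 4, 11^8 ≡ 4² = 16, 11^16 ≡ 16² = 256 ≡ 10. Since 23 = 16 + 4 + 2 + 1, 11^23 ≡ 10·4·39·11: 10·4 = 40, then 40·39 = 1560 ≡ 2, then 2·11 = 22. So 11^23 ≡ 22 (mod 41).
Hence ψ⁻¹(11) = 22.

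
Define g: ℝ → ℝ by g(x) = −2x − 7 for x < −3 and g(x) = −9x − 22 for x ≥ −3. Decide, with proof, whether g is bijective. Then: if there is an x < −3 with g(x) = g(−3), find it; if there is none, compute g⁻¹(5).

-6

Both pieces are strictly decreasing (slopes −2 and −9), so each is injective on its own interval.
The left piece maps (−∞, −3) onto (−1, ∞); the right piece maps [−3, ∞) onto (−∞, 5].
These images overlap. In particular g(−3) = 5 (right piece), and solving −2x − 7 = 5 on the left piece gives x = −6 < −3.
So g(−6) = g(−3) with −6 ≠ −3, and g is not injective, hence not bijective. This x = −6 is the requested value below −3.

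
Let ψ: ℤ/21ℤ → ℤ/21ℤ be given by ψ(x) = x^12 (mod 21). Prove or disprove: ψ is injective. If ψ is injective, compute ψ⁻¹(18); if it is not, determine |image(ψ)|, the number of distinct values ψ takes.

ψ(1) = 1^12 = 1.
ψ(2): Repeated squaring mod 21: 2^1 ≡ 2, 2^2 ≡ 2² = 4, 2^4 ≡ 4² = 16, 2^8 ≡ 16² = 256 ≡ 4. Since 12 = 8 + 4, 2^12 ≡ 4·16: 4·16 = 64 ≡ 1. So 2^12 ≡ 1 (mod 21).
So ψ(1) = ψ(2) = 1 while 1 ≠ 2, hence ψ is not injective.
Since ψ is not injective, we determine |image(ψ)|. Computing x^12 mod 21 for each x (by repeated squaring, reducing mod 21 at every step), the values ψ(0), ψ(1), …, ψ(20) are: 0, 1, 1, 15, 1, 1, 15, 7, 1, 15, 1, 1, 15, 1, 7, 15, 1, 1, 15, 1, 1.
The distinct values are {0, 1, 7, 15}; there are 4 of them.

4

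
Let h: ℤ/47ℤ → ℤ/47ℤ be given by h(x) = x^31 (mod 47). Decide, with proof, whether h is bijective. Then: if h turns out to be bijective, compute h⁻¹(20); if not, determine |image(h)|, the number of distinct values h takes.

Since 47 is prime, the nonzero elements of ℤ/47ℤ form a cyclic group of order 46.
As gcd(31, 46) = 1, raising to the 31st power is a bijection on this group: if a^31 ≡ b^31 then (ab^{−1})^31 = 1, and the only element of order dividing gcd(31, 46) = 1 is 1, so a = b.
With h(0) = 0 this makes h injective on all of ℤ/47ℤ, hence bijective (finite equal-size domain and codomain). In particular h is bijective.
Since h is bijective, we find the preimage of 20. The inverse of x ↦ x^31 on (ℤ/47ℤ)^× is x ↦ x^3, because 31·3 = 93 = 2·46 + 1 ≡ 1 (mod 46) and x^{46} = 1 for x ≠ 0 (Fermat). So h⁻¹(20) = 20^3 mod 47.
Repeated squaring mod 47: 20^1 ≡ 20, 20^2 ≡ 20² = 400 ≡ 24. Since 3 = 2 + 1, 20^3 ≡ 24·20: 24·20 = 480 ≡ 10. So 20^3 ≡ 10 (mod 47).
Hence h⁻¹(20) = 10.

10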